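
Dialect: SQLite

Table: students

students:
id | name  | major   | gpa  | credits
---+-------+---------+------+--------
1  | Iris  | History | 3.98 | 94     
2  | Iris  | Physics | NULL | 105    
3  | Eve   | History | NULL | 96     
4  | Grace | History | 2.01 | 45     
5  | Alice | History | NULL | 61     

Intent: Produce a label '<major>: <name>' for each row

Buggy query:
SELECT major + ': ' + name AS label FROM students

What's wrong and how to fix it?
Bug: '+' is numeric addition; on text columns SQLite converts them to 0 instead of concatenating

Fix: Replace + with || to concatenate text

Corrected query:
SELECT major || ': ' || name AS label FROM students

Result:
label         
--------------
History: Iris 
Physics: Iris 
History: Eve  
History: Grace
History: Alice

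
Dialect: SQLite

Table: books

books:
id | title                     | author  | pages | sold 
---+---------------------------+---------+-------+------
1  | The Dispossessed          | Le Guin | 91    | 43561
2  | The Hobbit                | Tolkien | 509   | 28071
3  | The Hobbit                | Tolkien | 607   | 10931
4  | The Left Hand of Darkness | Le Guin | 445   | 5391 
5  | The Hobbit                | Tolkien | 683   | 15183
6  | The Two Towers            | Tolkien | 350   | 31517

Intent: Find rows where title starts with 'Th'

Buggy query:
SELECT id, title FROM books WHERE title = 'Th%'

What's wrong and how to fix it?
Bug: Wildcards only work with LIKE; '=' treats '%' as a literal character

Fix: Use LIKE for wildcard pattern matching

Corrected query:
SELECT id, title FROM books WHERE title LIKE 'Th%'

Result:
id | title                    
---+--------------------------
1  | The Dispossessed         
2  | The Hobbit               
3  | The Hobbit               
4  | The Left Hand of Darkness
5  | The Hobbit               
6  | The Two Towers           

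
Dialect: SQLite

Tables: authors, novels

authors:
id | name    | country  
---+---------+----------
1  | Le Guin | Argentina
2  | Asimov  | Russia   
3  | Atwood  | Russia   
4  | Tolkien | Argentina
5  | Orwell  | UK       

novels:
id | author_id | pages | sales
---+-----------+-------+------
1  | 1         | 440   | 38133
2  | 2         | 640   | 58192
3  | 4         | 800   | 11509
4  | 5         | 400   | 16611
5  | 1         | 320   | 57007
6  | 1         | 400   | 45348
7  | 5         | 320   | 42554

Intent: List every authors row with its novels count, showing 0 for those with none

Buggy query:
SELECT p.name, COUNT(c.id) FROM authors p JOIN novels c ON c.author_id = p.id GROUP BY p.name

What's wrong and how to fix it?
Bug: INNER JOIN drops authors rows that have no matching novels rows

Fix: Switch to LEFT JOIN to retain unmatched parent rows

Corrected query:
SELECT p.name, COUNT(c.id) FROM authors p LEFT JOIN novels c ON c.author_id = p.id GROUP BY p.name

Result:
name    | COUNT(c.id)
--------+------------
Asimov  | 1          
Atwood  | 0          
Le Guin | 3          
Orwell  | 2          
Tolkien | 1          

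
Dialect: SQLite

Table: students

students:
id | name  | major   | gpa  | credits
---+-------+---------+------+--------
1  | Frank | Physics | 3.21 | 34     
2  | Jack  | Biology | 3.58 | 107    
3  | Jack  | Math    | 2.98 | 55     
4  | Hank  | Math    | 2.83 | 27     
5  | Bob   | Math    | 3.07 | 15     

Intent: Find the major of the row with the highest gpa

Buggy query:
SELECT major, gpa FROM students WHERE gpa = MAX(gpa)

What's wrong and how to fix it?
Bug: WHERE is evaluated per row; an aggregate over the whole table isn't defined there

Fix: Use a subquery: WHERE gpa = (SELECT MAX(gpa) FROM students)

Corrected query:
SELECT major, gpa FROM students WHERE gpa = (SELECT MAX(gpa) FROM students)

Result:
major   | gpa 
--------+-----
Biology | 3.58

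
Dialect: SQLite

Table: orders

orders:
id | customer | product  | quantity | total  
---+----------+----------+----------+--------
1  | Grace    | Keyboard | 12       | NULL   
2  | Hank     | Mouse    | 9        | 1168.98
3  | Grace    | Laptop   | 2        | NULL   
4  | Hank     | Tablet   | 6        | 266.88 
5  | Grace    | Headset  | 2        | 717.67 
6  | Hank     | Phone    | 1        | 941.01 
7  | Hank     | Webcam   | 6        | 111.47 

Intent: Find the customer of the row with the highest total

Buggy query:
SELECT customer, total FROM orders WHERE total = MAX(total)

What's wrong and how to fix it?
Bug: WHERE is evaluated per row; an aggregate over the whole table isn't defined there

Fix: Use a subquery: WHERE total = (SELECT MAX(total) FROM orders)

Corrected query:
SELECT customer, total FROM orders WHERE total = (SELECT MAX(total) FROM orders)

Result:
customer | total  
---------+--------
Hank     | 1168.98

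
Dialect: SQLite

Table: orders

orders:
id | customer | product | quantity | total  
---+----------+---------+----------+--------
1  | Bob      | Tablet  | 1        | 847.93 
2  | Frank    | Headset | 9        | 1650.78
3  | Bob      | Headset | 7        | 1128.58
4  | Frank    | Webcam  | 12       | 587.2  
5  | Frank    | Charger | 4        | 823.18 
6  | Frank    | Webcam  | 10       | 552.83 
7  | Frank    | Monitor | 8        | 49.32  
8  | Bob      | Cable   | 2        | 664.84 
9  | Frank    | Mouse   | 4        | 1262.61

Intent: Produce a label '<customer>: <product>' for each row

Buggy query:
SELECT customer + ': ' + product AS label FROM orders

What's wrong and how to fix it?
Bug: SQLite uses || for string concatenation; + coerces text to numbers (yielding 0)

Fix: Replace + with || to concatenate text

Corrected query:
SELECT customer || ': ' || product AS label FROM orders

Result:
label         
--------------
Bob: Tablet   
Frank: Headset
Bob: Headset  
Frank: Webcam 
Frank: Charger
Frank: Webcam 
Frank: Monitor
Bob: Cable    
Frank: Mouse  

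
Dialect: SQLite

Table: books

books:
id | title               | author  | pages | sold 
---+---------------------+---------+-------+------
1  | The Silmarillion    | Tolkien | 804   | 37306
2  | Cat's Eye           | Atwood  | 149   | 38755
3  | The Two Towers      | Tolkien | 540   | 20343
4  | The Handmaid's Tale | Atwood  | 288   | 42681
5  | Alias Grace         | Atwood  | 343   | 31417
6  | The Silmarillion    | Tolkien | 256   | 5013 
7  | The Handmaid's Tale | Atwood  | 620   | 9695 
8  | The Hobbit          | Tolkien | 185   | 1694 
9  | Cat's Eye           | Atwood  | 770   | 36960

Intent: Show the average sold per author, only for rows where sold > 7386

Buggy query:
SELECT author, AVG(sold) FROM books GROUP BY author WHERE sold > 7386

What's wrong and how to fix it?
Bug: Row-level WHERE must come before GROUP BY in the clause order

Fix: Place WHERE between FROM and GROUP BY

Corrected query:
SELECT author, AVG(sold) FROM books WHERE sold > 7386 GROUP BY author

Result:
author  | AVG(sold)
--------+----------
Atwood  | 31901.6  
Tolkien | 28824.5  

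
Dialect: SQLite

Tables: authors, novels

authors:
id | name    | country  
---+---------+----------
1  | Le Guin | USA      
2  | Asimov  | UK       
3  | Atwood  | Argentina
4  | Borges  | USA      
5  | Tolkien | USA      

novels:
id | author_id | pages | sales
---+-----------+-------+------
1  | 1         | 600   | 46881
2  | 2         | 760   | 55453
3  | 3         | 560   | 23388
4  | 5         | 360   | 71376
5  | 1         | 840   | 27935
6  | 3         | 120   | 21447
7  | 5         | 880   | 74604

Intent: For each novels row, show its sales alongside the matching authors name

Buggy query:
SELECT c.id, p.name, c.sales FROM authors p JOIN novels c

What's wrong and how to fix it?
Bug: Missing join condition: each novels row is matched to all authors rows instead of just its own

Fix: Specify the join condition linking the foreign key to the parent id

Corrected query:
SELECT c.id, p.name, c.sales FROM authors p JOIN novels c ON c.author_id = p.id

Result:
id | name    | sales
---+---------+------
1  | Le Guin | 46881
2  | Asimov  | 55453
3  | Atwood  | 23388
4  | Tolkien | 71376
5  | Le Guin | 27935
6  | Atwood  | 21447
7  | Tolkien | 74604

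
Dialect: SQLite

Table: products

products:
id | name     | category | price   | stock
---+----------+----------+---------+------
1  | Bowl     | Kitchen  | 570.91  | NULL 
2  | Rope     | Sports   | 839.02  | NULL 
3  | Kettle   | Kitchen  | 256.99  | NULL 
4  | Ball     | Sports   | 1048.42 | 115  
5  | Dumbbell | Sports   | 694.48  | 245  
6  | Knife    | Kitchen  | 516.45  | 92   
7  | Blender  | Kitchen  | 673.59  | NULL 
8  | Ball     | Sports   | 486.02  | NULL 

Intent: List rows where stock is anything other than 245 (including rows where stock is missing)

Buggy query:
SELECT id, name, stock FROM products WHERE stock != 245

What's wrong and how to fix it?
Bug: 'stock != 245' is unknown when stock is NULL, so NULL rows are silently excluded

Fix: Add an explicit OR stock IS NULL to include the missing-value rows

Corrected query:
SELECT id, name, stock FROM products WHERE stock != 245 OR stock IS NULL

Result:
id | name    | stock
---+---------+------
1  | Bowl    | NULL 
2  | Rope    | NULL 
3  | Kettle  | NULL 
4  | Ball    | 115  
6  | Knife   | 92   
7  | Blender | NULL 
8  | Ball    | NULL 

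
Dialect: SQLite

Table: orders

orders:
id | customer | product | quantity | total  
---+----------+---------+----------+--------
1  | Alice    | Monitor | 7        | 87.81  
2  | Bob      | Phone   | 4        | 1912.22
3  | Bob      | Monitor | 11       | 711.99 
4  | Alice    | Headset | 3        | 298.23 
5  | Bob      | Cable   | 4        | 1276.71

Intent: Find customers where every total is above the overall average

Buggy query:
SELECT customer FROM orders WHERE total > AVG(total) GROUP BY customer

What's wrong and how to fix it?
Bug: WHERE evaluates per row before aggregation, so AVG() is unavailable

Fix: Compute the overall average in a scalar subquery and compare each group's MIN against it in HAVING

Corrected query:
SELECT customer FROM orders GROUP BY customer HAVING MIN(total) > (SELECT AVG(total) FROM orders)

Result:
(no rows)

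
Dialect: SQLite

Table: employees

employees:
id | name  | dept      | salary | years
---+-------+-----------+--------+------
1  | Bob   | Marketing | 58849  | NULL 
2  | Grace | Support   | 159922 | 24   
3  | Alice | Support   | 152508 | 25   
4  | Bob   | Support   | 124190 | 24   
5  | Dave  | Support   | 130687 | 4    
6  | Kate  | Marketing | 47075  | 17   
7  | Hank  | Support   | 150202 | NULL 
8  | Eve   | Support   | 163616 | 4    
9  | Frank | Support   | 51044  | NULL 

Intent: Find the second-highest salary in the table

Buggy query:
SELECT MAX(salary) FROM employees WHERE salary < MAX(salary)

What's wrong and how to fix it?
Bug: The inner MAX is an aggregate inside WHERE, which is not allowed

Fix: Compute the overall MAX in a subquery, then take MAX of rows below it

Corrected query:
SELECT MAX(salary) FROM employees WHERE salary < (SELECT MAX(salary) FROM employees)

Result:
MAX(salary)
-----------
159922     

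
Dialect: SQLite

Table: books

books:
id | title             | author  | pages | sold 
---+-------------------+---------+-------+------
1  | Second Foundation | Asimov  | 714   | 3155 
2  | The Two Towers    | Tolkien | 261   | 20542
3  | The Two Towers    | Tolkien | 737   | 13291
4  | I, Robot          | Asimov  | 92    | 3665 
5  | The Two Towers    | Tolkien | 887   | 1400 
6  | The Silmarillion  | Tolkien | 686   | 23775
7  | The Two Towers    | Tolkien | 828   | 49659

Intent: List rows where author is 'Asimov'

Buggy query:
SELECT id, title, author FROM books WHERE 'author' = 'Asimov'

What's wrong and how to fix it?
Bug: 'author' in single quotes is a string literal, not the column; the comparison is literal-vs-literal and never true

Fix: Remove the quotes around the column name (or use double quotes for an identifier)

Corrected query:
SELECT id, title, author FROM books WHERE author = 'Asimov'

Result:
id | title             | author
---+-------------------+-------
1  | Second Foundation | Asimov
4  | I, Robot          | Asimov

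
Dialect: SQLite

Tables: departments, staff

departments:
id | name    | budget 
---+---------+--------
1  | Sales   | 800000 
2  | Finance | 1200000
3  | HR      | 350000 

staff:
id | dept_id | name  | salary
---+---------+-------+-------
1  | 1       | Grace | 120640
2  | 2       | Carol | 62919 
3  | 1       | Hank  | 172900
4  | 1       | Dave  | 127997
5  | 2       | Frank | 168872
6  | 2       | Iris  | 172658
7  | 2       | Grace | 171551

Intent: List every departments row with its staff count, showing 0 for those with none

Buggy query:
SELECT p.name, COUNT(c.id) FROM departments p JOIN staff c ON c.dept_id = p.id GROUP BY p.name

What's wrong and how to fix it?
Bug: An inner join excludes parents with zero children

Fix: Use LEFT JOIN so parents without children still appear (COUNT(c.id) gives 0)

Corrected query:
SELECT p.name, COUNT(c.id) FROM departments p LEFT JOIN staff c ON c.dept_id = p.id GROUP BY p.name

Result:
name    | COUNT(c.id)
--------+------------
Finance | 4          
HR      | 0          
Sales   | 3          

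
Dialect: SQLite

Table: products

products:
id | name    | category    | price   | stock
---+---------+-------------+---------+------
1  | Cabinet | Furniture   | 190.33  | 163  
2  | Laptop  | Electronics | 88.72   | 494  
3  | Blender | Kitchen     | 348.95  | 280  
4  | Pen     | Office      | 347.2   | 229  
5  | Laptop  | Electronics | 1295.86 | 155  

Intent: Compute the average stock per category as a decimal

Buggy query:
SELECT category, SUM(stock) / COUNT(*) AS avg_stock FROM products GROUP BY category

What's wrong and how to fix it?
Bug: Both operands are integers, so '/' performs integer division and truncates

Fix: Multiply by 1.0 (or CAST to REAL) to force floating-point division

Corrected query:
SELECT category, SUM(stock) * 1.0 / COUNT(*) AS avg_stock FROM products GROUP BY category

Result:
category    | avg_stock
------------+----------
Electronics | 324.5    
Furniture   | 163      
Kitchen     | 280      
Office      | 229      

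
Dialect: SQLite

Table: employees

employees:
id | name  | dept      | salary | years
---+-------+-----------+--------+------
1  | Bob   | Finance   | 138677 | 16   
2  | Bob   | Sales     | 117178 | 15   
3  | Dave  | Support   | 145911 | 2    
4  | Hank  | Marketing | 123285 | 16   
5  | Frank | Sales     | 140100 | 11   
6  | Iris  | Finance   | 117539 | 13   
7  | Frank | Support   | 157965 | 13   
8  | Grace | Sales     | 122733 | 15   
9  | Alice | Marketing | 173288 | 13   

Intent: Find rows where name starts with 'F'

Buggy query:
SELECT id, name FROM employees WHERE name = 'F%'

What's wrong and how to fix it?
Bug: Wildcards only work with LIKE; '=' treats '%' as a literal character

Fix: Use LIKE for wildcard pattern matching

Corrected query:
SELECT id, name FROM employees WHERE name LIKE 'F%'

Result:
id | name 
---+------
5  | Frank
7  | Frank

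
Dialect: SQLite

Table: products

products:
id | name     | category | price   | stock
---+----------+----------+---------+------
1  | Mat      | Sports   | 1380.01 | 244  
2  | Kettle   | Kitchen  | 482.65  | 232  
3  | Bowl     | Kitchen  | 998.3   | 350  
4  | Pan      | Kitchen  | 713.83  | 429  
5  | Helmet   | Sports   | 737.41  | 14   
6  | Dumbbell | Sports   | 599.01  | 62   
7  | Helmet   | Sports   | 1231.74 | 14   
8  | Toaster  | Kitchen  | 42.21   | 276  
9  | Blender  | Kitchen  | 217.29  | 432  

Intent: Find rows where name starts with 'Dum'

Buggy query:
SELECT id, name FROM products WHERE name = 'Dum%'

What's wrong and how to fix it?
Bug: '=' compares the literal string including the % character; pattern matching needs LIKE

Fix: Replace '=' with LIKE so 'Dum%' is treated as a pattern

Corrected query:
SELECT id, name FROM products WHERE name LIKE 'Dum%'

Result:
id | name    
---+---------
6  | Dumbbell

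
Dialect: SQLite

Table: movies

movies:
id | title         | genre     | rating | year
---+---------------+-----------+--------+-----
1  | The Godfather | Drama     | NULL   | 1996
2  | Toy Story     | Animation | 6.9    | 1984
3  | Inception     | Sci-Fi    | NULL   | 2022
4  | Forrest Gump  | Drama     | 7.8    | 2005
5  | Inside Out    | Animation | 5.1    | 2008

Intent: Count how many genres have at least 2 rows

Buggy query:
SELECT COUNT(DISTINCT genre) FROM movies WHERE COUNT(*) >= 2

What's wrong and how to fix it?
Bug: WHERE filters individual rows, not groups, so a group-level COUNT is invalid there

Fix: Group first with HAVING COUNT(*) >= 2, then COUNT the resulting groups

Corrected query:
SELECT COUNT(*) FROM (SELECT genre FROM movies GROUP BY genre HAVING COUNT(*) >= 2)

Result:
COUNT(*)
--------
2       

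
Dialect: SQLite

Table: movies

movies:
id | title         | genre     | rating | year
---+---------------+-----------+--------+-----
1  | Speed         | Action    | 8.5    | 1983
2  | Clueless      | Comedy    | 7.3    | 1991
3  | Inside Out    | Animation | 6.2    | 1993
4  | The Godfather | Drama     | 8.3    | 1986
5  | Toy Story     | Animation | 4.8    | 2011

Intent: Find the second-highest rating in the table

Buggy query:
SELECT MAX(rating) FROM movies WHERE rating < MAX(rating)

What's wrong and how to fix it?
Bug: The inner MAX is an aggregate inside WHERE, which is not allowed

Fix: Compute the overall MAX in a subquery, then take MAX of rows below it

Corrected query:
SELECT MAX(rating) FROM movies WHERE rating < (SELECT MAX(rating) FROM movies)

Result:
MAX(rating)
-----------
8.3        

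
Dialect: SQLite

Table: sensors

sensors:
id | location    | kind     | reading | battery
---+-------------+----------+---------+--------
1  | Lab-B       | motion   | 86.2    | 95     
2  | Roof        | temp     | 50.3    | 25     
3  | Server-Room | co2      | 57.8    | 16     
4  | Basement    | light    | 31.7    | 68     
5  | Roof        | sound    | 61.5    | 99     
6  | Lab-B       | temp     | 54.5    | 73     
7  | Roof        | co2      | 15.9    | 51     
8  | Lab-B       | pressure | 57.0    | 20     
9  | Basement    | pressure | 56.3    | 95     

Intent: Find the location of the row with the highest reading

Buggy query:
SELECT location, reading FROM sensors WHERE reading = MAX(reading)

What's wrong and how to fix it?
Bug: WHERE is evaluated per row; an aggregate over the whole table isn't defined there

Fix: Use a subquery: WHERE reading = (SELECT MAX(reading) FROM sensors)

Corrected query:
SELECT location, reading FROM sensors WHERE reading = (SELECT MAX(reading) FROM sensors)

Result:
location | reading
---------+--------
Lab-B    | 86.2   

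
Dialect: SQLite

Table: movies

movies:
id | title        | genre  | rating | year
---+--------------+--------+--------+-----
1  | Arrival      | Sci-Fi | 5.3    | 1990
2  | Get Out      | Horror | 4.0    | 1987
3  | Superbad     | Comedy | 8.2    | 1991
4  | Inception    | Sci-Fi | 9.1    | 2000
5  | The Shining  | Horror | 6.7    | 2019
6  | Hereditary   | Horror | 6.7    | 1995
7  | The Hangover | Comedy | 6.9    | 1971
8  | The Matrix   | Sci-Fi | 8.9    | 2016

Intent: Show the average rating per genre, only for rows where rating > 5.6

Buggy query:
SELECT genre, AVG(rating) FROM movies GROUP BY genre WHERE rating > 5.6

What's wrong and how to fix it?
Bug: WHERE cannot follow GROUP BY

Fix: Move the WHERE clause before GROUP BY

Corrected query:
SELECT genre, AVG(rating) FROM movies WHERE rating > 5.6 GROUP BY genre

Result:
genre  | AVG(rating)
-------+------------
Comedy | 7.55       
Horror | 6.7        
Sci-Fi | 9          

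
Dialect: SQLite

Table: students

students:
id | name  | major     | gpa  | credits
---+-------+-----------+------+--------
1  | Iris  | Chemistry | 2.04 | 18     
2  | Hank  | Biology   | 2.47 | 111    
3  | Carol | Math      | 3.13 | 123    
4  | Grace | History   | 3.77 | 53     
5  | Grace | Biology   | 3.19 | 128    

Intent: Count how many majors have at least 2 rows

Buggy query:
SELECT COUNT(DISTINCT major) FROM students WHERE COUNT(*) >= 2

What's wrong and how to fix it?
Bug: WHERE filters individual rows, not groups, so a group-level COUNT is invalid there

Fix: Use a subquery that GROUPs and filters with HAVING, then count its rows

Corrected query:
SELECT COUNT(*) FROM (SELECT major FROM students GROUP BY major HAVING COUNT(*) >= 2)

Result:
COUNT(*)
--------
1       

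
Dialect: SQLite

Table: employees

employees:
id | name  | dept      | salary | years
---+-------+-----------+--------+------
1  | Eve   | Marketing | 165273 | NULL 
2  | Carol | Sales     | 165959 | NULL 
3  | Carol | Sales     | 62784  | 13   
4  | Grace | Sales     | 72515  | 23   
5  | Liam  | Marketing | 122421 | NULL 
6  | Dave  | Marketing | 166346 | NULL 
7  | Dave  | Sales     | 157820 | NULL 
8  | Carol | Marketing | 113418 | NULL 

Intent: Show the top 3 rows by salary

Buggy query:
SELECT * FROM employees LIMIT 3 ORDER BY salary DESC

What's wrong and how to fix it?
Bug: LIMIT must come after ORDER BY

Fix: Sort with ORDER BY, then apply LIMIT

Corrected query:
SELECT * FROM employees ORDER BY salary DESC LIMIT 3

Result:
id | name  | dept      | salary | years
---+-------+-----------+--------+------
6  | Dave  | Marketing | 166346 | NULL 
2  | Carol | Sales     | 165959 | NULL 
1  | Eve   | Marketing | 165273 | NULL 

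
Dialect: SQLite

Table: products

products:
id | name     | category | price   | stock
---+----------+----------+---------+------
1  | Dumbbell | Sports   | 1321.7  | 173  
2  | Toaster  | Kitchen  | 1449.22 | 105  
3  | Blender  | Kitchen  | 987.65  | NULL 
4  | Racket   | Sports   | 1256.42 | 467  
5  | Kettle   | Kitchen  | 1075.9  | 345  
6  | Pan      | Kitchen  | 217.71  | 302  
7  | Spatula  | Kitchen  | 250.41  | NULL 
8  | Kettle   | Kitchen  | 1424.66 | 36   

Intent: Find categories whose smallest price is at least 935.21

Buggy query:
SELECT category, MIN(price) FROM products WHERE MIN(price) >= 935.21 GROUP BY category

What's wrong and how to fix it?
Bug: Aggregates like MIN are computed per group after WHERE runs

Fix: Replace WHERE with HAVING after the GROUP BY

Corrected query:
SELECT category, MIN(price) FROM products GROUP BY category HAVING MIN(price) >= 935.21

Result:
category | MIN(price)
---------+-----------
Sports   | 1256.42   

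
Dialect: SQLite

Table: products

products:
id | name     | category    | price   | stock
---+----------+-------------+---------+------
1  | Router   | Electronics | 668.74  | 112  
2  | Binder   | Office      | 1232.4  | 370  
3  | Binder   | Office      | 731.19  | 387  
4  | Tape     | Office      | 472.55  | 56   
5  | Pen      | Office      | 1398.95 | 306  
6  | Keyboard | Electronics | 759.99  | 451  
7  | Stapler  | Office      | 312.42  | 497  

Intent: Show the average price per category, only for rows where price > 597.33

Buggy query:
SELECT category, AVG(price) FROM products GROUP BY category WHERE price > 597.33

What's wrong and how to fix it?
Bug: Row-level WHERE must come before GROUP BY in the clause order

Fix: Place WHERE between FROM and GROUP BY

Corrected query:
SELECT category, AVG(price) FROM products WHERE price > 597.33 GROUP BY category

Result:
category    | AVG(price) 
------------+------------
Electronics | 714.365    
Office      | 1120.846667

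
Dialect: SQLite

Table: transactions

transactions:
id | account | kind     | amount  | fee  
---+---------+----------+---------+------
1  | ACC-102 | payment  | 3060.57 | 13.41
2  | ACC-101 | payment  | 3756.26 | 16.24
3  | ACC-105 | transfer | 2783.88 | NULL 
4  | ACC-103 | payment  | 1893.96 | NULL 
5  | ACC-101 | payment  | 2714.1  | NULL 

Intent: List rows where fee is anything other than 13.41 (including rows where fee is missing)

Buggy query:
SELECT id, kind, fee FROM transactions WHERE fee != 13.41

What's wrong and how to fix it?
Bug: Inequality against NULL is unknown, not true; rows with NULL are dropped

Fix: Handle NULL separately with IS NULL alongside the inequality

Corrected query:
SELECT id, kind, fee FROM transactions WHERE fee != 13.41 OR fee IS NULL

Result:
id | kind     | fee  
---+----------+------
2  | payment  | 16.24
3  | transfer | NULL 
4  | payment  | NULL 
5  | payment  | NULL 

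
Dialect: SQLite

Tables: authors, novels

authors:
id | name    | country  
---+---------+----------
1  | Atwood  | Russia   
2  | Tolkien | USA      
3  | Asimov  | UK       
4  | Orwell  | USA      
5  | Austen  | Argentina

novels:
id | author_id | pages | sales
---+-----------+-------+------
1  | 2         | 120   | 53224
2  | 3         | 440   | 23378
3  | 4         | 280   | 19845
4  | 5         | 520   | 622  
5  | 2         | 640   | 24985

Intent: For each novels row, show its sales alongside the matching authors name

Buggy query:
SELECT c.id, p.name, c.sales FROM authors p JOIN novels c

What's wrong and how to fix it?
Bug: Missing join condition: each novels row is matched to all authors rows instead of just its own

Fix: Add ON c.author_id = p.id to the JOIN

Corrected query:
SELECT c.id, p.name, c.sales FROM authors p JOIN novels c ON c.author_id = p.id

Result:
id | name    | sales
---+---------+------
1  | Tolkien | 53224
2  | Asimov  | 23378
3  | Orwell  | 19845
4  | Austen  | 622  
5  | Tolkien | 24985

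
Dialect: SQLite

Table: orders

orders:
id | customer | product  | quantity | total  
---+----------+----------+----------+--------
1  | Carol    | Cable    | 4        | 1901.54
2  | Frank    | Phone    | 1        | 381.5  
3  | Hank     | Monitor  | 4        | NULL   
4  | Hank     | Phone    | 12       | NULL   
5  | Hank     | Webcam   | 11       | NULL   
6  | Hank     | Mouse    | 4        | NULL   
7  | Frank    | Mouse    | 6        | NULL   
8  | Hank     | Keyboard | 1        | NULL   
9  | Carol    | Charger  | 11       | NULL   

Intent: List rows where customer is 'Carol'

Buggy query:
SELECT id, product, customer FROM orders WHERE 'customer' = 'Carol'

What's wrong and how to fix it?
Bug: Single quotes denote string literals in SQL; the column name is being compared as a constant string

Fix: Reference the column as customer without single quotes

Corrected query:
SELECT id, product, customer FROM orders WHERE customer = 'Carol'

Result:
id | product | customer
---+---------+---------
1  | Cable   | Carol   
9  | Charger | Carol   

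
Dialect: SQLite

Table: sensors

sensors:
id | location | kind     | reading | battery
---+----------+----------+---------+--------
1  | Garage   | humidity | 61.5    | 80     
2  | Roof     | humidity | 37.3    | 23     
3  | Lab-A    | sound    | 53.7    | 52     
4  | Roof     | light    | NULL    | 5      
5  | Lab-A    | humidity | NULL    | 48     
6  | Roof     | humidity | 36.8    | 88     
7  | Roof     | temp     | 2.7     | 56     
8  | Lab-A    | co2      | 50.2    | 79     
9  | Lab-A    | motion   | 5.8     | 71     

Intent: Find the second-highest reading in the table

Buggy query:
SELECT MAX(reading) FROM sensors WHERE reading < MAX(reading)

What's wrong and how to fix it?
Bug: The inner MAX is an aggregate inside WHERE, which is not allowed

Fix: Compute the overall MAX in a subquery, then take MAX of rows below it

Corrected query:
SELECT MAX(reading) FROM sensors WHERE reading < (SELECT MAX(reading) FROM sensors)

Result:
MAX(reading)
------------
53.7        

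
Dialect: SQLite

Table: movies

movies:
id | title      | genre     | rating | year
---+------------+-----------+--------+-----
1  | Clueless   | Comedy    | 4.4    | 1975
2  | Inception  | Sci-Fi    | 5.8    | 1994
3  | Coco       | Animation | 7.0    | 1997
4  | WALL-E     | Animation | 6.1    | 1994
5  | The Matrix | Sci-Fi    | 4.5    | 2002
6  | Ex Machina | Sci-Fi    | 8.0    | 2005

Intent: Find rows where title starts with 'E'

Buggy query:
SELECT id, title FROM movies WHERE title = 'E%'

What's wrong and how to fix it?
Bug: '=' compares the literal string including the % character; pattern matching needs LIKE

Fix: Use LIKE for wildcard pattern matching

Corrected query:
SELECT id, title FROM movies WHERE title LIKE 'E%'

Result:
id | title     
---+-----------
6  | Ex Machina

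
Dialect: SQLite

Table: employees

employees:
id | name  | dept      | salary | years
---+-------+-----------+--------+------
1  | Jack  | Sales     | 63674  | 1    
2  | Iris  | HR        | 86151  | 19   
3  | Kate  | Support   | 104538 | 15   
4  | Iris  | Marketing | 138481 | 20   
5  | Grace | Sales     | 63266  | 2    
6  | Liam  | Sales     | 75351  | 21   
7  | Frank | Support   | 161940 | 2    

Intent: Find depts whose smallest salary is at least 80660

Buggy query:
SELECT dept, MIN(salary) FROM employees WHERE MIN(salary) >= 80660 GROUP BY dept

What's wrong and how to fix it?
Bug: Aggregates like MIN are computed per group after WHERE runs

Fix: Replace WHERE with HAVING after the GROUP BY

Corrected query:
SELECT dept, MIN(salary) FROM employees GROUP BY dept HAVING MIN(salary) >= 80660

Result:
dept      | MIN(salary)
----------+------------
HR        | 86151      
Marketing | 138481     
Support   | 104538     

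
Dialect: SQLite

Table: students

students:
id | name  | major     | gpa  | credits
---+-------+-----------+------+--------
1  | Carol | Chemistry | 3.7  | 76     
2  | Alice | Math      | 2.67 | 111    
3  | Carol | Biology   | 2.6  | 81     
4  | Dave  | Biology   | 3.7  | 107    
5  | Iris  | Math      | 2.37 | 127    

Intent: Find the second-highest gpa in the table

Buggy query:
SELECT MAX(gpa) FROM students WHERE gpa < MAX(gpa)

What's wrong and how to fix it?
Bug: MAX(gpa) on the right of the comparison is an aggregate-in-WHERE error

Fix: Compute the overall MAX in a subquery, then take MAX of rows below it

Corrected query:
SELECT MAX(gpa) FROM students WHERE gpa < (SELECT MAX(gpa) FROM students)

Result:
MAX(gpa)
--------
2.67    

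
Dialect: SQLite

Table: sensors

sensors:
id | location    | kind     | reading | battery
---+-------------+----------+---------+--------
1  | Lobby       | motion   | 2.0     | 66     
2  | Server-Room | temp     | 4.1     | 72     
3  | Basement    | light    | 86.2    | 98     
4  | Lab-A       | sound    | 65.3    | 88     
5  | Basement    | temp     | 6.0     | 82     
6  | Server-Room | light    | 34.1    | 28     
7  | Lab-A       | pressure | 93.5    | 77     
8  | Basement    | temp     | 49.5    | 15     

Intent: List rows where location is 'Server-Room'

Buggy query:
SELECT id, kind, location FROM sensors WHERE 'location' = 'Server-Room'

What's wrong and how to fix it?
Bug: 'location' in single quotes is a string literal, not the column; the comparison is literal-vs-literal and never true

Fix: Reference the column as location without single quotes

Corrected query:
SELECT id, kind, location FROM sensors WHERE location = 'Server-Room'

Result:
id | kind  | location   
---+-------+------------
2  | temp  | Server-Room
6  | light | Server-Room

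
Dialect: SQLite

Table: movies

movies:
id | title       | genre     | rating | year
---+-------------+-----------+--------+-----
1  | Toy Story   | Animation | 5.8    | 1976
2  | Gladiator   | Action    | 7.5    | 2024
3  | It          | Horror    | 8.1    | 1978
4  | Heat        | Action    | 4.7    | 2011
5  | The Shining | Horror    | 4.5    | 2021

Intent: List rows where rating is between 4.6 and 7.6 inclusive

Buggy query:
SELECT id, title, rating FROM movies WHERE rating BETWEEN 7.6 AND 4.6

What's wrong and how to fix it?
Bug: The bounds are reversed; BETWEEN a AND b requires a <= b to match anything

Fix: Write BETWEEN 4.6 AND 7.6

Corrected query:
SELECT id, title, rating FROM movies WHERE rating BETWEEN 4.6 AND 7.6

Result:
id | title     | rating
---+-----------+-------
1  | Toy Story | 5.8   
2  | Gladiator | 7.5   
4  | Heat      | 4.7   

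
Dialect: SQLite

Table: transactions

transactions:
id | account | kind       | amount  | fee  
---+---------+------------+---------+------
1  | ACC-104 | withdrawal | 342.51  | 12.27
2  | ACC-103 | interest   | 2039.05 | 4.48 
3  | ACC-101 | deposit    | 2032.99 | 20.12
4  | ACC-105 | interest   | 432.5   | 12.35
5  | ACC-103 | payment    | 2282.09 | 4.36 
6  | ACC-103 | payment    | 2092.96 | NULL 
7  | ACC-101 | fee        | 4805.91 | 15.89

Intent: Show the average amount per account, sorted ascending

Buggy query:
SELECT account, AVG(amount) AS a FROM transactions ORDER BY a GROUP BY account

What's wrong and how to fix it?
Bug: ORDER BY appears before GROUP BY; SQL clause order requires GROUP BY first

Fix: Reorder: SELECT … FROM … GROUP BY … ORDER BY …

Corrected query:
SELECT account, AVG(amount) AS a FROM transactions GROUP BY account ORDER BY a

Result:
account | a          
--------+------------
ACC-104 | 342.51     
ACC-105 | 432.5      
ACC-103 | 2138.033333
ACC-101 | 3419.45    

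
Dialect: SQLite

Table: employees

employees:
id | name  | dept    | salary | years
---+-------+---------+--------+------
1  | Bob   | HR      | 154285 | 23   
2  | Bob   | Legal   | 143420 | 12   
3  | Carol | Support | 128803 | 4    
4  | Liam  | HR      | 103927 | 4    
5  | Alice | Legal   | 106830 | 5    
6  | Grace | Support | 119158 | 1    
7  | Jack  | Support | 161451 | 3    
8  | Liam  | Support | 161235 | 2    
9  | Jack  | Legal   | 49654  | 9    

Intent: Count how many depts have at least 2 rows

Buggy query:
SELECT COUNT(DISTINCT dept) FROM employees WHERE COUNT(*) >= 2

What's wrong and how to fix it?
Bug: COUNT(*) cannot appear in WHERE; the per-group count doesn't exist yet

Fix: Use a subquery that GROUPs and filters with HAVING, then count its rows

Corrected query:
SELECT COUNT(*) FROM (SELECT dept FROM employees GROUP BY dept HAVING COUNT(*) >= 2)

Result:
COUNT(*)
--------
3       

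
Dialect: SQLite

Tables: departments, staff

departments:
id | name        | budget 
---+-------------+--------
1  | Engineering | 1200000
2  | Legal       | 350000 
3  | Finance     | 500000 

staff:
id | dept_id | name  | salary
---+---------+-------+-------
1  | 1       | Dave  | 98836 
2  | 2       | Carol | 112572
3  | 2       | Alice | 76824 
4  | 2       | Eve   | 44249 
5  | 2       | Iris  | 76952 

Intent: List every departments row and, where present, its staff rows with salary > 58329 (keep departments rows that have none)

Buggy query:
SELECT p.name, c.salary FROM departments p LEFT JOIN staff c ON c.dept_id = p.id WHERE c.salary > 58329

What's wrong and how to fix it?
Bug: Filtering c.salary in WHERE discards the NULL rows produced by LEFT JOIN, turning it into an inner join

Fix: Put 'c.salary > 58329' in the JOIN's ON clause instead of WHERE

Corrected query:
SELECT p.name, c.salary FROM departments p LEFT JOIN staff c ON c.dept_id = p.id AND c.salary > 58329

Result:
name        | salary
------------+-------
Engineering | 98836 
Legal       | 76824 
Legal       | 76952 
Legal       | 112572
Finance     | NULL  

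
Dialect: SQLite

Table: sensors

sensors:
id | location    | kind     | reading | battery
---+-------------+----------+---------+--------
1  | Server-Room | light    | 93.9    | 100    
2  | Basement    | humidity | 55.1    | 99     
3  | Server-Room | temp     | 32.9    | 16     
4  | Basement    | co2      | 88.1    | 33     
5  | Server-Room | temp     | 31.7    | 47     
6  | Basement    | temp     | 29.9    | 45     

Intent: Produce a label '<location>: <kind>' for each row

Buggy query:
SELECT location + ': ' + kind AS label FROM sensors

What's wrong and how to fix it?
Bug: SQLite uses || for string concatenation; + coerces text to numbers (yielding 0)

Fix: Use the || operator for string concatenation

Corrected query:
SELECT location || ': ' || kind AS label FROM sensors

Result:
label             
------------------
Server-Room: light
Basement: humidity
Server-Room: temp 
Basement: co2     
Server-Room: temp 
Basement: temp    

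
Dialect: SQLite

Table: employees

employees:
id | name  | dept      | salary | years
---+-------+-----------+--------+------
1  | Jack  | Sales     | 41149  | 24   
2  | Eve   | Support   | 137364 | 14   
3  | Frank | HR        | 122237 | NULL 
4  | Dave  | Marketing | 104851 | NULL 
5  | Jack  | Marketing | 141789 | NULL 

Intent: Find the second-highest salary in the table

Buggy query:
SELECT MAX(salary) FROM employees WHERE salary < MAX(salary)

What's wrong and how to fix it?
Bug: MAX(salary) on the right of the comparison is an aggregate-in-WHERE error

Fix: Put the inner MAX in a scalar subquery

Corrected query:
SELECT MAX(salary) FROM employees WHERE salary < (SELECT MAX(salary) FROM employees)

Result:
MAX(salary)
-----------
137364     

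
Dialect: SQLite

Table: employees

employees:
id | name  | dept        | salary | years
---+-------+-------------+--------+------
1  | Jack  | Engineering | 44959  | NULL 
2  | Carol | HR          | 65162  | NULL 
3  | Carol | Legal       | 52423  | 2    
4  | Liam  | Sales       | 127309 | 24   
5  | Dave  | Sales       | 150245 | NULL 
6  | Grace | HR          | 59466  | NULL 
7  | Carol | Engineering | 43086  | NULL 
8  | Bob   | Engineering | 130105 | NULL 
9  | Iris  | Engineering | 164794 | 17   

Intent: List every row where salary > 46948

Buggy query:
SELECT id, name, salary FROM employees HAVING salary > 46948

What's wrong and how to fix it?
Bug: This is a non-aggregate query (no GROUP BY, no aggregates), so in SQLite the HAVING clause is invalid here; a row-level condition belongs in WHERE

Fix: Replace HAVING with WHERE since the condition applies to individual rows

Corrected query:
SELECT id, name, salary FROM employees WHERE salary > 46948

Result:
id | name  | salary
---+-------+-------
2  | Carol | 65162 
3  | Carol | 52423 
4  | Liam  | 127309
5  | Dave  | 150245
6  | Grace | 59466 
8  | Bob   | 130105
9  | Iris  | 164794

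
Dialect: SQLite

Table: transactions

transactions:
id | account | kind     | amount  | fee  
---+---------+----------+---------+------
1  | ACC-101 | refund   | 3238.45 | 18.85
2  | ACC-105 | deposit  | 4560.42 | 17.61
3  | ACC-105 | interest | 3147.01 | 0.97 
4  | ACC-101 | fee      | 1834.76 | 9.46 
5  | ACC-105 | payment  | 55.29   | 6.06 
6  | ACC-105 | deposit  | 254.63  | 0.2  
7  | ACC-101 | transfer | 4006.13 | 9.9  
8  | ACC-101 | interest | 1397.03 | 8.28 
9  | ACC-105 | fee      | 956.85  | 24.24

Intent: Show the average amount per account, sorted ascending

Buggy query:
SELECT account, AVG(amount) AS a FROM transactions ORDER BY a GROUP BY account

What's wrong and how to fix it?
Bug: ORDER BY appears before GROUP BY; SQL clause order requires GROUP BY first

Fix: Move ORDER BY to the end, after GROUP BY

Corrected query:
SELECT account, AVG(amount) AS a FROM transactions GROUP BY account ORDER BY a

Result:
account | a        
--------+----------
ACC-105 | 1794.84  
ACC-101 | 2619.0925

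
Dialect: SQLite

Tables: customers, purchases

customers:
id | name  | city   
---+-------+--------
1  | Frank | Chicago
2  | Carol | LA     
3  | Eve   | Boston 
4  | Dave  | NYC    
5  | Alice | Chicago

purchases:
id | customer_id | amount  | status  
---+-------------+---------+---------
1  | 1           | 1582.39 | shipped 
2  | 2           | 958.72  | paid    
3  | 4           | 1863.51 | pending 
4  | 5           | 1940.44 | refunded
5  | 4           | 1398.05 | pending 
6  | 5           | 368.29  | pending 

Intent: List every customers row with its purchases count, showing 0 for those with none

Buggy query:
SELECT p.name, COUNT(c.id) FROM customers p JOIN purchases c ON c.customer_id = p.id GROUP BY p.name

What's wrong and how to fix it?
Bug: An inner join excludes parents with zero children

Fix: Use LEFT JOIN so parents without children still appear (COUNT(c.id) gives 0)

Corrected query:
SELECT p.name, COUNT(c.id) FROM customers p LEFT JOIN purchases c ON c.customer_id = p.id GROUP BY p.name

Result:
name  | COUNT(c.id)
------+------------
Alice | 2          
Carol | 1          
Dave  | 2          
Eve   | 0          
Frank | 1          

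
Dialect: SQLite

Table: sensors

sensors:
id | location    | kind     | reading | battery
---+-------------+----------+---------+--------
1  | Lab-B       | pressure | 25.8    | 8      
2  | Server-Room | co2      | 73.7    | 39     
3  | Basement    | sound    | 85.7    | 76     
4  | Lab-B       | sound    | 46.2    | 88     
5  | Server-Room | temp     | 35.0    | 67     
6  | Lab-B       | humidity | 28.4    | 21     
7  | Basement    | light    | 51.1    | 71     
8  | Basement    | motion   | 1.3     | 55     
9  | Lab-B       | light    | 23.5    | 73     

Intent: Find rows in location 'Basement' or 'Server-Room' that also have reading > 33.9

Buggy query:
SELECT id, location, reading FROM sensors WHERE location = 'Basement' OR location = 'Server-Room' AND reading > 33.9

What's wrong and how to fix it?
Bug: AND binds tighter than OR, so this parses as location = 'Basement' OR (location = 'Server-Room' AND reading > 33.9)

Fix: Add parentheses around the OR so the AND applies to both alternatives

Corrected query:
SELECT id, location, reading FROM sensors WHERE (location = 'Basement' OR location = 'Server-Room') AND reading > 33.9

Result:
id | location    | reading
---+-------------+--------
2  | Server-Room | 73.7   
3  | Basement    | 85.7   
5  | Server-Room | 35     
7  | Basement    | 51.1   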